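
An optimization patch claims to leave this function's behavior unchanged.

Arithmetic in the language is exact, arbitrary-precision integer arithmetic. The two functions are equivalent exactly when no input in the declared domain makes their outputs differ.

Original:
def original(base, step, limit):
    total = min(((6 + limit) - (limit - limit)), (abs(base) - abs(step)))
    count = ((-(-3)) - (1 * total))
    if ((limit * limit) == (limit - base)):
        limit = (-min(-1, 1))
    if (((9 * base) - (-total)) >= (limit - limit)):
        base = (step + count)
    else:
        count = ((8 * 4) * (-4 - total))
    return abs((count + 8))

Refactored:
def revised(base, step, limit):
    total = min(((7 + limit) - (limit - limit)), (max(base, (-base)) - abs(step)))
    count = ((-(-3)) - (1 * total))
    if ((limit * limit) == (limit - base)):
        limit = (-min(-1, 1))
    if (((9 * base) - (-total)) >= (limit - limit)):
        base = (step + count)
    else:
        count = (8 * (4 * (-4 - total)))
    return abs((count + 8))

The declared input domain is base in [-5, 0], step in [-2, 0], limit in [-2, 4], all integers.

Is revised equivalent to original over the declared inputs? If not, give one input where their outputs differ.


Consider the input base=-5, step=0, limit=-2.
original: total becomes 4; next count becomes -1; next ((limit * limit) == (limit - base)) evaluates to false; next (((9 * base) - (-total)) >= (limit - limit)) evaluates to false; next count becomes -256; next final value 248
revised: total becomes 5; next count becomes -2; next ((limit * limit) == (limit - base)) evaluates to false; next (((9 * base) - (-total)) >= (limit - limit)) evaluates to false; next count becomes -288; next final value 280
248 and 280 differ, so these are not the same function on this domain.
verdict: not equivalent; witness: base=-5, step=0, limit=-2


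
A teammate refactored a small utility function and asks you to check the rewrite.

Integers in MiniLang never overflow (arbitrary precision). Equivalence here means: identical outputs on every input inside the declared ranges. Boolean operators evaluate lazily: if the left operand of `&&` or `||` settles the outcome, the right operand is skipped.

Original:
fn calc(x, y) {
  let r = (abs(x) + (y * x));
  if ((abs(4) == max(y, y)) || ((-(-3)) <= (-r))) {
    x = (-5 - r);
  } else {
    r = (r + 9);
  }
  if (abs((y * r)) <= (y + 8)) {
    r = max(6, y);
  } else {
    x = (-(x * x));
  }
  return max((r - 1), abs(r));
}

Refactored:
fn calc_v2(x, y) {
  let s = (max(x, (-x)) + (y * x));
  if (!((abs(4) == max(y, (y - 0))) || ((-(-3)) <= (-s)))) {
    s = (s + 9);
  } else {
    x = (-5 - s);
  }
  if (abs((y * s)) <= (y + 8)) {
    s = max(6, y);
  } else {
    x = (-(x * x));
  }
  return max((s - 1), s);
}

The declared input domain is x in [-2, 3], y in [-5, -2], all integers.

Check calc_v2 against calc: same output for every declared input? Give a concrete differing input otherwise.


These are not equivalent — on x=1, y=-5 the outputs split (4 vs -4).
calc: r := -4 | ((abs(4) == max(y, y)) || ((-(-3)) <= (-r))): true | x := -1 | (abs((y * r)) <= (y + 8)): false | x := -1 | result 4
calc_v2: s := -4 | (!((abs(4) == max(y, (y - 0))) || ((-(-3)) <= (-s)))): false | x := -1 | (abs((y * s)) <= (y + 8)): false | x := -1 | result -4
verdict: not equivalent; witness: x=1, y=-5


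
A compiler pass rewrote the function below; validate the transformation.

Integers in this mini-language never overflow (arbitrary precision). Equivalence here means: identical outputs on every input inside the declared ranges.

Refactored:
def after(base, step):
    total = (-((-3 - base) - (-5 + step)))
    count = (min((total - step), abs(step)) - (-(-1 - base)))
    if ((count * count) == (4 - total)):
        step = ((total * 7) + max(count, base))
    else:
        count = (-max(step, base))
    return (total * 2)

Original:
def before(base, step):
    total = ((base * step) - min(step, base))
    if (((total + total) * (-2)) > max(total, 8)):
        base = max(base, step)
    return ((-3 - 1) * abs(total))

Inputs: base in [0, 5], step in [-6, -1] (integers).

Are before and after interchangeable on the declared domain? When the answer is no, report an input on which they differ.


Take base=0, step=-6.
before: total=6, then (((total + total) * (-2)) > max(total, 8)) is false, then returns -24
after: total=-8, then count=-3, then ((count * count) == (4 - total)) is false, then count=0, then returns -16
-24 and -16 differ, so these are not the same function on this domain.
verdict: not equivalent; witness: base=0, step=-6


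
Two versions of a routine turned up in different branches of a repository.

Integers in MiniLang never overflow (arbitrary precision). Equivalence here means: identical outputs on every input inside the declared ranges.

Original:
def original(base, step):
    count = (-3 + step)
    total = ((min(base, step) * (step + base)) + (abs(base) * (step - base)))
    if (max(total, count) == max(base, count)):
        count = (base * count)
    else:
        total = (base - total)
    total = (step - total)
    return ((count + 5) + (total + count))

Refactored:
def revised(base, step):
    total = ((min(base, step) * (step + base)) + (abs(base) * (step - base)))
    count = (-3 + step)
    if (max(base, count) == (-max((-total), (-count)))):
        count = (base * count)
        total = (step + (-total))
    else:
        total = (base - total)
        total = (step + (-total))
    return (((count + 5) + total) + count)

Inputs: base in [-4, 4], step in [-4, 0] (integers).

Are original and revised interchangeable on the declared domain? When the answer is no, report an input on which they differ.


These are not equivalent — on base=-4, step=-1 the outputs split (32 vs 4).
original: count becomes -4; next total becomes 32; next (max(total, count) == max(base, count)) evaluates to false; next total becomes -36; next total becomes 35; next final value 32
revised: total becomes 32; next count becomes -4; next (max(base, count) == (-max((-total), (-count)))) evaluates to true; next count becomes 16; next total becomes -33; next final value 4
verdict: not equivalent; witness: base=-4, step=-1


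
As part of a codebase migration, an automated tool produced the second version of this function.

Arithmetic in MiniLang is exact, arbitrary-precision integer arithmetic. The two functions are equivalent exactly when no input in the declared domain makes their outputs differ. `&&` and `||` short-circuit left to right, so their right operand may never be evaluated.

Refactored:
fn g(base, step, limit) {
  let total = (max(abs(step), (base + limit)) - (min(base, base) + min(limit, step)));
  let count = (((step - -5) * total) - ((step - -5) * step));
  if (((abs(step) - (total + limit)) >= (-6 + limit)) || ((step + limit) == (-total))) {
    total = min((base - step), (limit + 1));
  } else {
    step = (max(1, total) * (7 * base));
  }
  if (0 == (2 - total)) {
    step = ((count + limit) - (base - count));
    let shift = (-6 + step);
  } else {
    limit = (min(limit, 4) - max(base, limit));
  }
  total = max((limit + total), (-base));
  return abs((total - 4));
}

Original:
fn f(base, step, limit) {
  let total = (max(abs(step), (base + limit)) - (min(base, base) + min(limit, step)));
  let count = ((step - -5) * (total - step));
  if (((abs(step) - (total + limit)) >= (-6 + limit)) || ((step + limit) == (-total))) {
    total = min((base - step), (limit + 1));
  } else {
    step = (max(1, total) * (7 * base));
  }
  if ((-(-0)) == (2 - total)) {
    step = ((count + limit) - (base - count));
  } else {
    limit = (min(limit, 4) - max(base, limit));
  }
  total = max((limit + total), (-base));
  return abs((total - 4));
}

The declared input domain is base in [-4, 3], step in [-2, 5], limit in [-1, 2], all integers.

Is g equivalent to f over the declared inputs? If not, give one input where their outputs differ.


The two versions differ — the changes include constant usage differs, and statement counts differ, and arithmetic usage differs, and local variable names differ.
As a probe, take base=1, step=-1, limit=-1: f runs total=1, then count=8, then (((abs(step) - (total + limit)) >= (-6 + limit)) || ((step + limit) == (-total))) is true, then total=0, then ((-(-0)) == (2 - total)) is false, then limit=-2, then total=-1, then returns 5; g runs total=1, then count=8, then (((abs(step) - (total + limit)) >= (-6 + limit)) || ((step + limit) == (-total))) is true, then total=0, then (0 == (2 - total)) is false, then limit=-2, then total=-1, then returns 5; both end at 5.
Checked all 256 inputs in the declared domain: the outputs agree on every one.
verdict: equivalent


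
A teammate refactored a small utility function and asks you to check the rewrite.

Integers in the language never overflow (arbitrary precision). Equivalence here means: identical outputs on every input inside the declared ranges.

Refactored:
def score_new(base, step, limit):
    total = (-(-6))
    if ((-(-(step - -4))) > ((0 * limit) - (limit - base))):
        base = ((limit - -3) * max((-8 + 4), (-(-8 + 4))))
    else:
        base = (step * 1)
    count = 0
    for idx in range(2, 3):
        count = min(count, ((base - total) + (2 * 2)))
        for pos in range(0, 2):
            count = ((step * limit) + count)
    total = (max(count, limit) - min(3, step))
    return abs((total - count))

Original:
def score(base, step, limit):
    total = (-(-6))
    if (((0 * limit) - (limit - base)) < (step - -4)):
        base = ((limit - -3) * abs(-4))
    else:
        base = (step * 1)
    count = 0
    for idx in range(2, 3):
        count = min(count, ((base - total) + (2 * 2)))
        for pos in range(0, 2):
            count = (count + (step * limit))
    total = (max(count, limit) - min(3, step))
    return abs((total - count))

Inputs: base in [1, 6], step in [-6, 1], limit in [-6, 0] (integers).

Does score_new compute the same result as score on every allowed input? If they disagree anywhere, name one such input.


Equivalent — the differences include comparison usage differs; also min/max/abs usage differs; also constant usage differs; also arithmetic usage differs, yet no declared input distinguishes the two.
One worked example (base=6, step=-1, limit=0) — score: total becomes 6; next (((0 * limit) - (limit - base)) < (step - -4)) evaluates to false; next base becomes -1; next count becomes 0; next at idx=2:; next count becomes -3; next at pos=0:; next count becomes -3; next at pos=1:; next count becomes -3; next total becomes 1; next final value 4; score_new: total becomes 6; next ((-(-(step - -4))) > ((0 * limit) - (limit - base))) evaluates to false; next base becomes -1; next count becomes 0; next at idx=2:; next count becomes -3; next at pos=0:; next count becomes -3; next at pos=1:; next count becomes -3; next total becomes 1; next final value 4; agreement on 4.
Checked all 336 inputs in the declared domain: the outputs agree on every one.
verdict: equivalent


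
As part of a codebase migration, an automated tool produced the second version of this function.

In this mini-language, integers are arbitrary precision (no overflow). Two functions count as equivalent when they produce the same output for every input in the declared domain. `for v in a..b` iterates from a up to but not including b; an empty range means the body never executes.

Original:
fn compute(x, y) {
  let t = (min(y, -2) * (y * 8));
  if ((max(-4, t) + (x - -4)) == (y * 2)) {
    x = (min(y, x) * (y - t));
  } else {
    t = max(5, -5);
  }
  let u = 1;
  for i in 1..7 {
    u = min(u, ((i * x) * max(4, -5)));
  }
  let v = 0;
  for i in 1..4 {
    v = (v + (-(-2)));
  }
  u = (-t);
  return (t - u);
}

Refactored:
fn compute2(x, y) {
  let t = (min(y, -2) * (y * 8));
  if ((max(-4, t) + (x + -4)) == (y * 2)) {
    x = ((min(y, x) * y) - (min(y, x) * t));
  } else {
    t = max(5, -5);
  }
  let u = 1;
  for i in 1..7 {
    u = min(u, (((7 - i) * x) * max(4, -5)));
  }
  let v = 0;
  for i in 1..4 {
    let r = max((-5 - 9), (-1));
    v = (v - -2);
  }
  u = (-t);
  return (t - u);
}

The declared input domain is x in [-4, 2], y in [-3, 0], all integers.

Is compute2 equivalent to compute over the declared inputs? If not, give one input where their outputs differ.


There is a counterexample at x=-4, y=0: 0 on one side, 10 on the other.
compute: t=0, then ((max(-4, t) + (x - -4)) == (y * 2)) is true, then x=0, then u=1, then (i=1), then u=0, then (i=2), then u=0, then (i=3), then u=0, then (i=4), then u=0, then (i=5), then u=0, then (i=6), then u=0, then v=0, then (i=1), then v=2, then (i=2), then v=4, then (i=3), then v=6, then u=0, then returns 0
compute2: t=0, then ((max(-4, t) + (x + -4)) == (y * 2)) is false, then t=5, then u=1, then (i=1), then u=-96, then (i=2), then u=-96, then (i=3), then u=-96, then (i=4), then u=-96, then (i=5), then u=-96, then (i=6), then u=-96, then v=0, then (i=1), then r=-1, then v=2, then (i=2), then r=-1, then v=4, then (i=3), then r=-1, then v=6, then u=-5, then returns 10
verdict: not equivalent; witness: x=-4, y=0


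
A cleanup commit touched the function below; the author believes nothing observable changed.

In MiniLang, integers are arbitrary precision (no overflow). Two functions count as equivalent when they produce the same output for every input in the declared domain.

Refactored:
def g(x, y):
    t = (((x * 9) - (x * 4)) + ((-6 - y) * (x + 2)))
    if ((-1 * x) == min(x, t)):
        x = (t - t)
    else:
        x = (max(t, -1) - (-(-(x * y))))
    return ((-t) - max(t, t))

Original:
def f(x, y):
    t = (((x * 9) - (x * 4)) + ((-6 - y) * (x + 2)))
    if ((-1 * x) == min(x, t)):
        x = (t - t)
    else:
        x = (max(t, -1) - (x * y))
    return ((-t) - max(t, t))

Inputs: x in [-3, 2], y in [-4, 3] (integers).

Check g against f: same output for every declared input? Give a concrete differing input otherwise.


Differences: same computation, different form — yet all 48 inputs agree.
verdict: equivalent


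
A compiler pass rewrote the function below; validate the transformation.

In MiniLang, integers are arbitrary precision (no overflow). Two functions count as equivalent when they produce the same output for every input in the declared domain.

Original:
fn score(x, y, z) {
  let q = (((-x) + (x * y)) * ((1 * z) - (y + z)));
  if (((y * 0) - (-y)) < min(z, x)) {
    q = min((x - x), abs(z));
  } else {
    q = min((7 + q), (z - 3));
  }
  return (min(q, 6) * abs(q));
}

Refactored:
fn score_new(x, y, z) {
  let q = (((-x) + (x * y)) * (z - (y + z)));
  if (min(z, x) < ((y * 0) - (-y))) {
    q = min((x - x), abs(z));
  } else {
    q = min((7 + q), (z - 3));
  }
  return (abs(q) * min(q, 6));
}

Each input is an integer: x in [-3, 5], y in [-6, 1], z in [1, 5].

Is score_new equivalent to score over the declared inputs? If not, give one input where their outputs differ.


Try x=-3, y=-6, z=1.
score: q := 126 | (((y * 0) - (-y)) < min(z, x)): true | q := 0 | result 0
score_new: q := 126 | (min(z, x) < ((y * 0) - (-y))): false | q := -2 | result -4
0 and -4 differ, so these are not the same function on this domain.
verdict: not equivalent; witness: x=-3, y=-6, z=1


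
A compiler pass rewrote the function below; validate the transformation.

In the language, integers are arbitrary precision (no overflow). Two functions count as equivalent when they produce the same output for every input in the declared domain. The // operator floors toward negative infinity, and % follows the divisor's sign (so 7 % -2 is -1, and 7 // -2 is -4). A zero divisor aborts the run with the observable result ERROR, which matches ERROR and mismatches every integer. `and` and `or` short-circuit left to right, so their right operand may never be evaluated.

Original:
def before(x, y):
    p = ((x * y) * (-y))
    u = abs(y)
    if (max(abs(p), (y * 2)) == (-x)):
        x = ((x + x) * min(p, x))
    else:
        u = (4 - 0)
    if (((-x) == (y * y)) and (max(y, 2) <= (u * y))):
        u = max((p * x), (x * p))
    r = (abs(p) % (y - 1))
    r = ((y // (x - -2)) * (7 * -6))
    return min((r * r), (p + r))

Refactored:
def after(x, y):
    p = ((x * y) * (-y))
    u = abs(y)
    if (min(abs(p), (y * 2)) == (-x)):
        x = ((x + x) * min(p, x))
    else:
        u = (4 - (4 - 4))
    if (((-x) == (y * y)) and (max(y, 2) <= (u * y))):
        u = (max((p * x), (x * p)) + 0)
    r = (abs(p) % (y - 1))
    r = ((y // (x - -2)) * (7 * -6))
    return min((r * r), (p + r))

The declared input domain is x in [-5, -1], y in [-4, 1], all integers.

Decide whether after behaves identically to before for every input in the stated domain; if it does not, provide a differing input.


Run the pair on x=-5, y=-1.
before: p = 5; u = 1; (max(abs(p), (y * 2)) == (-x)) -> true; x = 50; (((-x) == (y * y)) and (max(y, 2) <= (u * y))) -> false; r = -1; r = 42; return 47
after: p = 5; u = 1; (min(abs(p), (y * 2)) == (-x)) -> false; u = 4; (((-x) == (y * y)) and (max(y, 2) <= (u * y))) -> false; r = -1; r = 0; return 0
47 != 0, so the rewrite changes behavior.
verdict: not equivalent; witness: x=-5, y=-1


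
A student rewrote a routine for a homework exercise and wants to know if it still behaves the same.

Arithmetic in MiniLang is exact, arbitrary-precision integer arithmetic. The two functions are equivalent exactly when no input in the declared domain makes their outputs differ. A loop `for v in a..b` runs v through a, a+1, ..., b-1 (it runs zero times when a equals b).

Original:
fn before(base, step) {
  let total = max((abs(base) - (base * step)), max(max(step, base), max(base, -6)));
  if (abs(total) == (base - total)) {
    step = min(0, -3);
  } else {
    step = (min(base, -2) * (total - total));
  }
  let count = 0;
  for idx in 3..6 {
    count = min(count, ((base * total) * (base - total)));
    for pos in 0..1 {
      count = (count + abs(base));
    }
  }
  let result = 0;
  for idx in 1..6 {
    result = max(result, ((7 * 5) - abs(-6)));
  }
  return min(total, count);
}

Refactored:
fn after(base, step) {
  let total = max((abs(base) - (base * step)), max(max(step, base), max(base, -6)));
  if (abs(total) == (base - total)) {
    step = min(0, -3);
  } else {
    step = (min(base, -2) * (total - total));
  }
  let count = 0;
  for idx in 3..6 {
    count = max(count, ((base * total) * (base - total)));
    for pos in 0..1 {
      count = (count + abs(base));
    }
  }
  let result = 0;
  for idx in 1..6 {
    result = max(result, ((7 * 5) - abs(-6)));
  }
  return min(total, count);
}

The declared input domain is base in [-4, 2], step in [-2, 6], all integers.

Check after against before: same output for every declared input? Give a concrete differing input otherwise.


base=-4, step=-2 yields -12 from before but -2 from after.
verdict: not equivalent; witness: base=-4, step=-2


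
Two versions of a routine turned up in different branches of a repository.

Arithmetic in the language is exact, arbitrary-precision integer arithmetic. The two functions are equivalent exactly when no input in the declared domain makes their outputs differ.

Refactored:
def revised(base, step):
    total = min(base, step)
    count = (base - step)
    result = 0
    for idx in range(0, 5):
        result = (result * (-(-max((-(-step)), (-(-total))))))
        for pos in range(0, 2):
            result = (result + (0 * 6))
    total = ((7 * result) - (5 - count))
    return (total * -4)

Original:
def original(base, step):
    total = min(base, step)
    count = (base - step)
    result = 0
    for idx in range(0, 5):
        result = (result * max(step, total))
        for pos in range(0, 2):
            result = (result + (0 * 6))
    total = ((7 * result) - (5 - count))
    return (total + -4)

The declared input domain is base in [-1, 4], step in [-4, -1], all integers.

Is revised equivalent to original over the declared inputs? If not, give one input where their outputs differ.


There is a counterexample at base=-1, step=-4: -6 on one side, 8 on the other.
original: total=-4, then count=3, then result=0, then (idx=0), then result=0, then (pos=0), then result=0, then (pos=1), then result=0, then (idx=1), then result=0, then (pos=0), then result=0, then (pos=1), then result=0, then (idx=2), then result=0, then (pos=0), then result=0, then (pos=1), then result=0, then (idx=3), then result=0, then (pos=0), then result=0, then (pos=1), then result=0, then (idx=4), then result=0, then (pos=0), then result=0, then (pos=1), then result=0, then total=-2, then returns -6
revised: total=-4, then count=3, then result=0, then (idx=0), then result=0, then (pos=0), then result=0, then (pos=1), then result=0, then (idx=1), then result=0, then (pos=0), then result=0, then (pos=1), then result=0, then (idx=2), then result=0, then (pos=0), then result=0, then (pos=1), then result=0, then (idx=3), then result=0, then (pos=0), then result=0, then (pos=1), then result=0, then (idx=4), then result=0, then (pos=0), then result=0, then (pos=1), then result=0, then total=-2, then returns 8
verdict: not equivalent; witness: base=-1, step=-4


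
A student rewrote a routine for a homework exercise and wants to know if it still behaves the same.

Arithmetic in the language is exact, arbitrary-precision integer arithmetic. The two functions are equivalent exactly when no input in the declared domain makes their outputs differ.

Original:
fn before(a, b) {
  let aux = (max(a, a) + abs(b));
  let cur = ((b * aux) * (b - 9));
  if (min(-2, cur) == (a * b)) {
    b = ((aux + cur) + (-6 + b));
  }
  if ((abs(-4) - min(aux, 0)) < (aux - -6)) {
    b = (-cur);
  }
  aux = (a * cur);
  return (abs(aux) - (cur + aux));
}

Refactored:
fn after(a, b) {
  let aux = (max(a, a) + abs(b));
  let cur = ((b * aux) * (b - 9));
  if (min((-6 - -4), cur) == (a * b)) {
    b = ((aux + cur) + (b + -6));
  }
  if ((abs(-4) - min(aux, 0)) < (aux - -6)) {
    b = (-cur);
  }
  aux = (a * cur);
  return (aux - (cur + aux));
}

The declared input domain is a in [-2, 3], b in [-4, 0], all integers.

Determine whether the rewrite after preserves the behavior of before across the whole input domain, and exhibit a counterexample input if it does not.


Try a=-2, b=-4.
before: aux := 2 | cur := 104 | (min(-2, cur) == (a * b)): false | ((abs(-4) - min(aux, 0)) < (aux - -6)): true | b := -104 | aux := -208 | result 312
after: aux := 2 | cur := 104 | (min((-6 - -4), cur) == (a * b)): false | ((abs(-4) - min(aux, 0)) < (aux - -6)): true | b := -104 | aux := -208 | result -104
312 against -104: the behavior changed.
verdict: not equivalent; witness: a=-2, b=-4


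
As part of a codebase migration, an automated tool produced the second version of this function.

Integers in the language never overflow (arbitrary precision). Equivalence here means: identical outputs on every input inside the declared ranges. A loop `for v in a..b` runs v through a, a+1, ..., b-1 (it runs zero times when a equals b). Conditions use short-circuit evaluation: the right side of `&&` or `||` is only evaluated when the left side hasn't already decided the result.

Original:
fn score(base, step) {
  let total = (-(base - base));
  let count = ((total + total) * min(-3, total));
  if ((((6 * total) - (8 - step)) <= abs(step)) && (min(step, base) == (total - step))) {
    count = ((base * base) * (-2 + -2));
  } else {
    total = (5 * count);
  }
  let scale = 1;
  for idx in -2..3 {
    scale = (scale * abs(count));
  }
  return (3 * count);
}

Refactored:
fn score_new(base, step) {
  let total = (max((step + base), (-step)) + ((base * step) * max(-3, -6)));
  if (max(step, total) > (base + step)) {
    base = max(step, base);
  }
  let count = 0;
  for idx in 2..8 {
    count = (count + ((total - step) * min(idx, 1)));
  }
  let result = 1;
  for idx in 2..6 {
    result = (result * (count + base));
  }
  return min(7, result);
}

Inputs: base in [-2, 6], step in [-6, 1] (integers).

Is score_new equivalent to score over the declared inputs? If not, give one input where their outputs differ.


These are not equivalent — on base=-2, step=-6 the outputs split (0 vs 7).
score: total := 0 | count := 0 | ((((6 * total) - (8 - step)) <= abs(step)) && (min(step, base) == (total - step))): false | total := 0 | scale := 1 | iter idx=-2: | scale := 0 | iter idx=-1: | scale := 0 | iter idx=0: | scale := 0 | iter idx=1: | scale := 0 | iter idx=2: | scale := 0 | result 0
score_new: total := -30 | (max(step, total) > (base + step)): true | base := -2 | count := 0 | iter idx=2: | count := -24 | iter idx=3: | count := -48 | iter idx=4: | count := -72 | iter idx=5: | count := -96 | iter idx=6: | count := -120 | iter idx=7: | count := -144 | result := 1 | iter idx=2: | result := -146 | iter idx=3: | result := 21316 | iter idx=4: | result := -3112136 | iter idx=5: | result := 454371856 | result 7
verdict: not equivalent; witness: base=-2, step=-6


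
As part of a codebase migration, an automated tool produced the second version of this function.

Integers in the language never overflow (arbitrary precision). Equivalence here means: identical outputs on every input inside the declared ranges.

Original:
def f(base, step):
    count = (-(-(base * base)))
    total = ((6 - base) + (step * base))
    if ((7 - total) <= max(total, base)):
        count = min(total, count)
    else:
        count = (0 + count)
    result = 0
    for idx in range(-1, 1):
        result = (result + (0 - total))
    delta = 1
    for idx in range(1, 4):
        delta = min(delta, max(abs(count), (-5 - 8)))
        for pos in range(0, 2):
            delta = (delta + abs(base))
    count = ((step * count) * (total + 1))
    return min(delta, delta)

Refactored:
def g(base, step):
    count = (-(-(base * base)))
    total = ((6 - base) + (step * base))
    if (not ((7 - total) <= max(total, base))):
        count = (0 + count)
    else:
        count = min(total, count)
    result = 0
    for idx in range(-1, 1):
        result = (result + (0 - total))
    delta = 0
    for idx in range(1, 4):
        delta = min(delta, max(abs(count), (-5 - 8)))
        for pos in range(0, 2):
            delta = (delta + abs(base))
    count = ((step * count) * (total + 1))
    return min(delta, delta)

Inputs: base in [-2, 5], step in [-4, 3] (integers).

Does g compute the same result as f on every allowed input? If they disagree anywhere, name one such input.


Evaluate both at base=5, step=-4.
f: count=25, then total=-19, then ((7 - total) <= max(total, base)) is false, then count=25, then result=0, then (idx=-1), then result=19, then (idx=0), then result=38, then delta=1, then (idx=1), then delta=1, then (pos=0), then delta=6, then (pos=1), then delta=11, then (idx=2), then delta=11, then (pos=0), then delta=16, then (pos=1), then delta=21, then (idx=3), then delta=21, then (pos=0), then delta=26, then (pos=1), then delta=31, then count=1800, then returns 31
g: count=25, then total=-19, then (not ((7 - total) <= max(total, base))) is true, then count=25, then result=0, then (idx=-1), then result=19, then (idx=0), then result=38, then delta=0, then (idx=1), then delta=0, then (pos=0), then delta=5, then (pos=1), then delta=10, then (idx=2), then delta=10, then (pos=0), then delta=15, then (pos=1), then delta=20, then (idx=3), then delta=20, then (pos=0), then delta=25, then (pos=1), then delta=30, then count=1800, then returns 30
31 != 30, so the rewrite changes behavior.
verdict: not equivalent; witness: base=5, step=-4


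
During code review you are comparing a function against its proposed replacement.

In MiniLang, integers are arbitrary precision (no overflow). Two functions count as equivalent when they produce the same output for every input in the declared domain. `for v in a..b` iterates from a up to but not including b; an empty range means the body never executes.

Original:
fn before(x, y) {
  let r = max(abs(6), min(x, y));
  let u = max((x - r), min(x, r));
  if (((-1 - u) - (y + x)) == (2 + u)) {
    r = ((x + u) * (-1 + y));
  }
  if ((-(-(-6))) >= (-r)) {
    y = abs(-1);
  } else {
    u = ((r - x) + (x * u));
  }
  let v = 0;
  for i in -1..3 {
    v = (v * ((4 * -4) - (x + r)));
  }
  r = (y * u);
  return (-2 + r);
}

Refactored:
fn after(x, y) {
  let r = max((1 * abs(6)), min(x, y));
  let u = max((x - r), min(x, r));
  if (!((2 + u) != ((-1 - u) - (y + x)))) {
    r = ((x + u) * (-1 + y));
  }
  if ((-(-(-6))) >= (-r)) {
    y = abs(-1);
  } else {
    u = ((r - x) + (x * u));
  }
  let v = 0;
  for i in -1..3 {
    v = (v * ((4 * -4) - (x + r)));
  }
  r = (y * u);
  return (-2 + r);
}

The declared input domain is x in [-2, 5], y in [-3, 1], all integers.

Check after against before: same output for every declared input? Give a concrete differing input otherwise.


Differences: arithmetic usage differs, plus comparison usage differs, plus boolean connective usage differs, plus constant usage differs — yet all 40 inputs agree.
verdict: equivalent


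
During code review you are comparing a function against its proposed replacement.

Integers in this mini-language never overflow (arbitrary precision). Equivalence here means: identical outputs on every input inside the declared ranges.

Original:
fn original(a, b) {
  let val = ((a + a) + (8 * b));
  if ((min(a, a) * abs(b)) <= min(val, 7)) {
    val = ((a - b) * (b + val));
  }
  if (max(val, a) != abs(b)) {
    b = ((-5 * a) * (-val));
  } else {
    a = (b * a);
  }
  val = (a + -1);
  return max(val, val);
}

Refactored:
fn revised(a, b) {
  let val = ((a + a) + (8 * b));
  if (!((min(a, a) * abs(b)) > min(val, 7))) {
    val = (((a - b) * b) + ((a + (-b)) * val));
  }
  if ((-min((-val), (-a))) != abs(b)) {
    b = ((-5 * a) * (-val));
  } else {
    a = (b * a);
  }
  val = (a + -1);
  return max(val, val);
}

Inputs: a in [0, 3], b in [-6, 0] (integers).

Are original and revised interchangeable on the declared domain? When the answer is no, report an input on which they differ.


The two are interchangeable: boolean connective usage differs; also comparison usage differs; also arithmetic usage differs; also min/max/abs usage differs, and every declared input agrees.
Tracing a=3, b=0: original: val := 6 | ((min(a, a) * abs(b)) <= min(val, 7)): true | val := 18 | (max(val, a) != abs(b)): true | b := 270 | val := 2 | result 2 | revised: val := 6 | (!((min(a, a) * abs(b)) > min(val, 7))): true | val := 18 | ((-min((-val), (-a))) != abs(b)): true | b := 270 | val := 2 | result 2 — matching result 2.
Across all 28 domain points the two functions coincide.
verdict: equivalent


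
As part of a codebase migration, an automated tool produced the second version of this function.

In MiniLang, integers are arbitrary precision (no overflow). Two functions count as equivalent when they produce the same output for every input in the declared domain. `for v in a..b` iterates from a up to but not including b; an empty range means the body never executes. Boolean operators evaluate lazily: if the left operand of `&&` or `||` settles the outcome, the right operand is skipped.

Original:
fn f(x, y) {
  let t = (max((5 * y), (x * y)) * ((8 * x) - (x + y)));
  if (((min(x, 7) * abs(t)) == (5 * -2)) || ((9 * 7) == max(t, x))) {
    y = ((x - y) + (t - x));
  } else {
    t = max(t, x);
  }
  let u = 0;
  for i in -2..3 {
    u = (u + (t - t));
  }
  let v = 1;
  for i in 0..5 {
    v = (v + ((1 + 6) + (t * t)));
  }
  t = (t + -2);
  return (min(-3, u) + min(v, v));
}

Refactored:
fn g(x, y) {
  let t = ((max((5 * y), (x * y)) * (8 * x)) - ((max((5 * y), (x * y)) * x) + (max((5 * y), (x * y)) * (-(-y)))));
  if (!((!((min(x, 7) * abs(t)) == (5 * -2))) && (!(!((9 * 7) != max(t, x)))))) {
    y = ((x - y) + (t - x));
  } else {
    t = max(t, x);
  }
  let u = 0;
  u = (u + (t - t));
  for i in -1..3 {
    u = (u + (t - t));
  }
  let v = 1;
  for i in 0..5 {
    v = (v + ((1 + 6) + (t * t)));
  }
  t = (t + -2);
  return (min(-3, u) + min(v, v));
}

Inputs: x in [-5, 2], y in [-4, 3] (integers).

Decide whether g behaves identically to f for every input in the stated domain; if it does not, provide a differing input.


Changes here: constant usage differs; also loop structure differs; also boolean connective usage differs; also comparison usage differs; also statement counts differ; also arithmetic usage differs; also min/max/abs usage differs; the full 64-point sweep finds no disagreement.
verdict: equivalent


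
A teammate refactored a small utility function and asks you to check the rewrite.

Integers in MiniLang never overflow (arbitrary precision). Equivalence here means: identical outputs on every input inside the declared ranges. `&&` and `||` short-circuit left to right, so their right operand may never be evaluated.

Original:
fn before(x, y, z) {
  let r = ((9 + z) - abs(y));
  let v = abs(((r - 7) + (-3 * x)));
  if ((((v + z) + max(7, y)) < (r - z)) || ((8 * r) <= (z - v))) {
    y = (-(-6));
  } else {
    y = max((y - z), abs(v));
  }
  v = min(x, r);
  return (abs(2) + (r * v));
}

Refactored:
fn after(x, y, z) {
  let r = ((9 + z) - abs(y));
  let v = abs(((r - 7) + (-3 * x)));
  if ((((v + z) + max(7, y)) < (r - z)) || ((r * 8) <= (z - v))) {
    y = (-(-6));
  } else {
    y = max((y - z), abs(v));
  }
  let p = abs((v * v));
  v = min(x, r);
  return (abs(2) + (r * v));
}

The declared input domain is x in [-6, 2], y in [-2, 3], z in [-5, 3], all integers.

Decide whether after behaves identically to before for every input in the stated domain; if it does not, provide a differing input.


Equivalent — the differences include arithmetic usage differs; and statement counts differ; and min/max/abs usage differs; and local variable names differ, yet no declared input distinguishes the two.
Spot check at x=1, y=0, z=1 — before: r becomes 10; next v becomes 0; next ((((v + z) + max(7, y)) < (r - z)) || ((8 * r) <= (z - v))) evaluates to true; next y becomes 6; next v becomes 1; next final value 12. after: r becomes 10; next v becomes 0; next ((((v + z) + max(7, y)) < (r - z)) || ((r * 8) <= (z - v))) evaluates to true; next y becomes 6; next p becomes 0; next v becomes 1; next final value 12. Both give 12.
Every one of the 486 inputs gives matching results.
verdict: equivalent


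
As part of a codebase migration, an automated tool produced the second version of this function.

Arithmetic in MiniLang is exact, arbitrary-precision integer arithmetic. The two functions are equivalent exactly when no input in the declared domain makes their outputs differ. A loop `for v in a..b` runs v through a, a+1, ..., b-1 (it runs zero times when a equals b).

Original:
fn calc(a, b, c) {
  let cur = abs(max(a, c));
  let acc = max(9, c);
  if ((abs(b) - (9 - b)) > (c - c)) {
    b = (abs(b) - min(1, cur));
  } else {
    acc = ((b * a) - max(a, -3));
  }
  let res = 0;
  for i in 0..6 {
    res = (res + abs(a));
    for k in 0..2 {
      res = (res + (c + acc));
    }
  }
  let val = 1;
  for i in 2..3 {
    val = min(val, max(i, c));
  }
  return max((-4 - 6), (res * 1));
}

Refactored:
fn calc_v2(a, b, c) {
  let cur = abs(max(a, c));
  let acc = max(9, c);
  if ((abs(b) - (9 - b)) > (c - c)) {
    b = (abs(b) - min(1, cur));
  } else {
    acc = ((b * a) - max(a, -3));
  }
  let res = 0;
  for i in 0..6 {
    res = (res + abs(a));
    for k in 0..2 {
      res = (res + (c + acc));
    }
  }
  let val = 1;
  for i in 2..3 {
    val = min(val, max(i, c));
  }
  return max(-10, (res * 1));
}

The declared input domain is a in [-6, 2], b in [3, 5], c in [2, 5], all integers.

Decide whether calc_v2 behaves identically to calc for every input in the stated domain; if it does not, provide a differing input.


Reading the diff, among the changes: constant usage differs; arithmetic usage differs.
One worked example (a=-4, b=4, c=2) — calc: cur becomes 2; next acc becomes 9; next ((abs(b) - (9 - b)) > (c - c)) evaluates to false; next acc becomes -13; next res becomes 0; next at i=0:; next res becomes 4; next at k=0:; next res becomes -7; next at k=1:; next res becomes -18; next at i=1:; next res becomes -14; next at k=0:; next res becomes -25; next at k=1:; next res becomes -36; next at i=2:; next res becomes -32; next at k=0:; next res becomes -43; next at k=1:; next res becomes -54; next at i=3:; next res becomes -50; next at k=0:; next res becomes -61; next at k=1:; next res becomes -72; next at i=4:; next res becomes -68; next at k=0:; next res becomes -79; next at k=1:; next res becomes -90; next at i=5:; next res becomes -86; next at k=0:; next res becomes -97; next at k=1:; next res becomes -108; next val becomes 1; next at i=2:; next val becomes 1; next final value -10; calc_v2: cur becomes 2; next acc becomes 9; next ((abs(b) - (9 - b)) > (c - c)) evaluates to false; next acc becomes -13; next res becomes 0; next at i=0:; next res becomes 4; next at k=0:; next res becomes -7; next at k=1:; next res becomes -18; next at i=1:; next res becomes -14; next at k=0:; next res becomes -25; next at k=1:; next res becomes -36; next at i=2:; next res becomes -32; next at k=0:; next res becomes -43; next at k=1:; next res becomes -54; next at i=3:; next res becomes -50; next at k=0:; next res becomes -61; next at k=1:; next res becomes -72; next at i=4:; next res becomes -68; next at k=0:; next res becomes -79; next at k=1:; next res becomes -90; next at i=5:; next res becomes -86; next at k=0:; next res becomes -97; next at k=1:; next res becomes -108; next val becomes 1; next at i=2:; next val becomes 1; next final value -10; agreement on -10.
Sweeping the whole domain (108 inputs) finds no disagreement.
verdict: equivalent


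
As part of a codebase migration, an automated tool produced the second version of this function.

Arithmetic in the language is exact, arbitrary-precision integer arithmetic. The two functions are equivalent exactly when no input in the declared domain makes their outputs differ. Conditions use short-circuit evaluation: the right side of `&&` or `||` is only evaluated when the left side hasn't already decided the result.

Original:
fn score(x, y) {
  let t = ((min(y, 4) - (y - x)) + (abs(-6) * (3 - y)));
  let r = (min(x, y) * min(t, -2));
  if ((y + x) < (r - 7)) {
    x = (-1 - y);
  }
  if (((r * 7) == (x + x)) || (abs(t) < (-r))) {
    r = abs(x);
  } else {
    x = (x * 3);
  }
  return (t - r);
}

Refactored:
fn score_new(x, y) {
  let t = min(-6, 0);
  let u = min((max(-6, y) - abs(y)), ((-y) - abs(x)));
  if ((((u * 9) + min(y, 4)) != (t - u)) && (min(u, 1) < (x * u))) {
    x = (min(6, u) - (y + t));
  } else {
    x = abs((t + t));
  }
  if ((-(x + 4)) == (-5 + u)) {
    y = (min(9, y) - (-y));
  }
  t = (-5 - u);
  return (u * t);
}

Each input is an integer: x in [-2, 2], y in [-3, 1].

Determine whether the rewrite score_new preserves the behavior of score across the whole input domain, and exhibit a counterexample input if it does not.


Try x=-2, y=-3.
score: t = 34; r = 6; ((y + x) < (r - 7)) -> true; x = 2; (((r * 7) == (x + x)) || (abs(t) < (-r))) -> false; x = 6; return 28
score_new: t = -6; u = -6; ((((u * 9) + min(y, 4)) != (t - u)) && (min(u, 1) < (x * u))) -> true; x = 3; ((-(x + 4)) == (-5 + u)) -> false; t = 1; return -6
28 against -6: the behavior changed.
verdict: not equivalent; witness: x=-2, y=-3


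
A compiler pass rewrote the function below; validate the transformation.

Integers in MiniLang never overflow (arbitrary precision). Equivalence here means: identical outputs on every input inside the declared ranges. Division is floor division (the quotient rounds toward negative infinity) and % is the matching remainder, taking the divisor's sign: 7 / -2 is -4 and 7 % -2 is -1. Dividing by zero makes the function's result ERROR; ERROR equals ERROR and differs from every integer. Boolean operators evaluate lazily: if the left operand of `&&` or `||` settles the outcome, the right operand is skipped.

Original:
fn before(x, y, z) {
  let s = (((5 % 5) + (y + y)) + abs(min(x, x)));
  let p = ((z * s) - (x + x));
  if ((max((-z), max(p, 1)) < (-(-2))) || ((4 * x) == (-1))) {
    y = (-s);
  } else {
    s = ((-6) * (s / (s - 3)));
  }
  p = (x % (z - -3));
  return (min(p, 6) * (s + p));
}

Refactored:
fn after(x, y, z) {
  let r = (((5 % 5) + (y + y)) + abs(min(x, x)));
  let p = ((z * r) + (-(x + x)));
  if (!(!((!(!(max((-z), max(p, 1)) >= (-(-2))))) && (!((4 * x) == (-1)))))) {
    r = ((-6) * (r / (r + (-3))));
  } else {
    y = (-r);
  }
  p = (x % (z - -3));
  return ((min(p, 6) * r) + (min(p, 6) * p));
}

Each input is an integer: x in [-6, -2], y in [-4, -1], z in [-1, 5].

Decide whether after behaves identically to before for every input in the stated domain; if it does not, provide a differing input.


The two are interchangeable: min/max/abs usage differs; and boolean connective usage differs; and comparison usage differs; and local variable names differ; and constant usage differs; and arithmetic usage differs, and every declared input agrees.
As a probe, take x=-5, y=-2, z=1: before runs s becomes 1; next p becomes 11; next ((max((-z), max(p, 1)) < (-(-2))) || ((4 * x) == (-1))) evaluates to false; next s becomes 6; next p becomes 3; next final value 27; after runs r becomes 1; next p becomes 11; next (!(!((!(!(max((-z), max(p, 1)) >= (-(-2))))) && (!((4 * x) == (-1)))))) evaluates to true; next r becomes 6; next p becomes 3; next final value 27; both end at 27.
An exhaustive pass over the 140 declared inputs shows identical outputs.
verdict: equivalent
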